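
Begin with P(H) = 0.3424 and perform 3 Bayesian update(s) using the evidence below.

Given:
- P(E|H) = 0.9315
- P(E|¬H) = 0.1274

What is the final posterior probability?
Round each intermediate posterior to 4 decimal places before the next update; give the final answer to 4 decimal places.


Sequential Bayesian updating:

Initial prior: P(H) = 0.3424

Update 1:
  P(E) = 0.9315 × 0.3424 + 0.1274 × 0.6576 = 0.31894560 + 0.08377824 = 0.40272384
  P(H|E) = 0.31894560 / 0.40272384 = 0.7920

Update 2:
  P(E) = 0.9315 × 0.7920 + 0.1274 × 0.2080 = 0.73774800 + 0.02649920 = 0.76424720
  P(H|E) = 0.73774800 / 0.76424720 = 0.9653

Update 3:
  P(E) = 0.9315 × 0.9653 + 0.1274 × 0.0347 = 0.89917695 + 0.00442078 = 0.90359773
  P(H|E) = 0.89917695 / 0.90359773 = 0.9951

Final posterior: 0.9951


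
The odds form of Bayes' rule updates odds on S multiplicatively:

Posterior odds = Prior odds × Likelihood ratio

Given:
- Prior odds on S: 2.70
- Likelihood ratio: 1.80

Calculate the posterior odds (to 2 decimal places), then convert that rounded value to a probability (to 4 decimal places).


Step 1: Calculate posterior odds
Posterior odds = Prior odds × LR
               = 2.70 × 1.80
               = 4.86

Step 2: Convert to probability
P(S|E) = Posterior odds / (1 + Posterior odds)
       = 4.86 / (1 + 4.86)
       = 4.86 / 5.86
       = 0.8294

The evidence increased P(S) from 0.7297 to 0.8294.


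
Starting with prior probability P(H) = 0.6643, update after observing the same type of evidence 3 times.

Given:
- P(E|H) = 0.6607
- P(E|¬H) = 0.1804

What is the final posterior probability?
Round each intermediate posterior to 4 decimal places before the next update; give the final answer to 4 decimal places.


Sequential Bayesian updating:

Initial prior: P(H) = 0.6643

Update 1:
  P(E) = 0.6607 × 0.6643 + 0.1804 × 0.3357 = 0.43890301 + 0.06056028 = 0.49946329
  P(H|E) = 0.43890301 / 0.49946329 = 0.8787

Update 2:
  P(E) = 0.6607 × 0.8787 + 0.1804 × 0.1213 = 0.58055709 + 0.02188252 = 0.60243961
  P(H|E) = 0.58055709 / 0.60243961 = 0.9637

Update 3:
  P(E) = 0.6607 × 0.9637 + 0.1804 × 0.0363 = 0.63671659 + 0.00654852 = 0.64326511
  P(H|E) = 0.63671659 / 0.64326511 = 0.9898

Final posterior: 0.9898


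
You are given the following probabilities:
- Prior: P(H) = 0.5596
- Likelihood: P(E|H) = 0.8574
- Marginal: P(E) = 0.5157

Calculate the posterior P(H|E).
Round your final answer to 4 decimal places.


Using Bayes' theorem:

P(H|E) = P(E|H) × P(H) / P(E)
       = 0.8574 × 0.5596 / 0.5157
       = 0.47980104 / 0.5157
       = 0.9304

The evidence strengthens our belief in H.
Prior: 0.5596 → Posterior: 0.9304


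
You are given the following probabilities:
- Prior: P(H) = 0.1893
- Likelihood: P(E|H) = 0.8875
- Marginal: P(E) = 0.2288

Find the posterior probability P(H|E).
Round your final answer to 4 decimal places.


Using Bayes' theorem:

P(H|E) = P(E|H) × P(H) / P(E)
       = 0.8875 × 0.1893 / 0.2288
       = 0.16800375 / 0.2288
       = 0.7343

The evidence strengthens our belief in H.
Prior: 0.1893 → Posterior: 0.7343


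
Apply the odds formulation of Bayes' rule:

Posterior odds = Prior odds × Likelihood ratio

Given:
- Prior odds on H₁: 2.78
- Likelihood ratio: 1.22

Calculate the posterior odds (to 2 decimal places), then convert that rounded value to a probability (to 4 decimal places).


Step 1: Calculate posterior odds
Posterior odds = Prior odds × LR
               = 2.78 × 1.22
               = 3.39

Step 2: Convert to probability
P(H₁|E) = Posterior odds / (1 + Posterior odds)
       = 3.39 / (1 + 3.39)
       = 3.39 / 4.39
       = 0.7722

The evidence increased P(H₁) from 0.7354 to 0.7722.


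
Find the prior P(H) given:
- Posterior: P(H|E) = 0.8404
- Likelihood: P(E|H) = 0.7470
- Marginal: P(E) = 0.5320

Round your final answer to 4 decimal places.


From Bayes' theorem: P(H|E) = P(E|H) × P(H) / P(E)

Rearranging for P(H):
P(H) = P(H|E) × P(E) / P(E|H)
     = 0.8404 × 0.5320 / 0.7470
     = 0.44709280 / 0.7470
     = 0.5985


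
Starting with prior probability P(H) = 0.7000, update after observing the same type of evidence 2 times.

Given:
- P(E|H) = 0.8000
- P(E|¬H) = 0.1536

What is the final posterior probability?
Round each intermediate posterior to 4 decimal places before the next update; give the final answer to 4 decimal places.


Sequential Bayesian updating:

Initial prior: P(H) = 0.7000

Update 1:
  P(E) = 0.8000 × 0.7000 + 0.1536 × 0.3000 = 0.56000000 + 0.04608000 = 0.60608000
  P(H|E) = 0.56000000 / 0.60608000 = 0.9240

Update 2:
  P(E) = 0.8000 × 0.9240 + 0.1536 × 0.0760 = 0.73920000 + 0.01167360 = 0.75087360
  P(H|E) = 0.73920000 / 0.75087360 = 0.9845

Final posterior: 0.9845


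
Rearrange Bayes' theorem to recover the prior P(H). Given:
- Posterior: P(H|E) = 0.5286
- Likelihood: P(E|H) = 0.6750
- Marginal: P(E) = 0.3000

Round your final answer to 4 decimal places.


From Bayes' theorem: P(H|E) = P(E|H) × P(H) / P(E)

Rearranging for P(H):
P(H) = P(H|E) × P(E) / P(E|H)
     = 0.5286 × 0.3000 / 0.6750
     = 0.15858000 / 0.6750
     = 0.2349


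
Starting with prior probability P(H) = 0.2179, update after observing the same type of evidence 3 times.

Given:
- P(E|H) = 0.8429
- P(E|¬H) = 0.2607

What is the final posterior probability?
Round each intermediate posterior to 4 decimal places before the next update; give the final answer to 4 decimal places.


Sequential Bayesian updating:

Initial prior: P(H) = 0.2179

Update 1:
  P(E) = 0.8429 × 0.2179 + 0.2607 × 0.7821 = 0.18366791 + 0.20389347 = 0.38756138
  P(H|E) = 0.18366791 / 0.38756138 = 0.4739

Update 2:
  P(E) = 0.8429 × 0.4739 + 0.2607 × 0.5261 = 0.39945031 + 0.13715427 = 0.53660458
  P(H|E) = 0.39945031 / 0.53660458 = 0.7444

Update 3:
  P(E) = 0.8429 × 0.7444 + 0.2607 × 0.2556 = 0.62745476 + 0.06663492 = 0.69408968
  P(H|E) = 0.62745476 / 0.69408968 = 0.9040

Final posterior: 0.9040


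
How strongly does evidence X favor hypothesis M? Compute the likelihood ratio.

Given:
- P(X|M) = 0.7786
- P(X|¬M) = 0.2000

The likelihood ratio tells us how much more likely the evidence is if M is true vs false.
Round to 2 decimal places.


Likelihood Ratio (LR) = P(X|M) / P(X|¬M)

LR = 0.7786 / 0.2000
   = 3.89

The evidence is 3.89 times more likely if M is true than if M is false.
Because LR exceeds 1, X is evidence for M.


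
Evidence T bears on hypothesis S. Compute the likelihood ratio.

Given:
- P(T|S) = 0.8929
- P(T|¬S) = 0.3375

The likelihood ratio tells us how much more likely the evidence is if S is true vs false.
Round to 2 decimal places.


Likelihood Ratio (LR) = P(T|S) / P(T|¬S)

LR = 0.8929 / 0.3375
   = 2.65

The evidence is 2.65 times more likely if S is true than if S is false.
Because LR exceeds 1, T is evidence for S.


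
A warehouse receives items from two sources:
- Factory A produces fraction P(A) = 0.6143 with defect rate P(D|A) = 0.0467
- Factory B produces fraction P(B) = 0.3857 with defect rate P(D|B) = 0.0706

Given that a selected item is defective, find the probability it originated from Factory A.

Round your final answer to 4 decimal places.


Let A = from Factory A, D = defective

Given:
- P(A) = 0.6143, P(B) = 0.3857
- P(D|A) = 0.0467, P(D|B) = 0.0706

Step 1: Find P(D)
P(D) = P(D|A)P(A) + P(D|B)P(B)
     = 0.0467 × 0.6143 + 0.0706 × 0.3857
     = 0.02868781 + 0.02723042
     = 0.05591823

Step 2: Apply Bayes' theorem
P(A|D) = P(D|A)P(A) / P(D)
       = 0.02868781 / 0.05591823
       = 0.5130


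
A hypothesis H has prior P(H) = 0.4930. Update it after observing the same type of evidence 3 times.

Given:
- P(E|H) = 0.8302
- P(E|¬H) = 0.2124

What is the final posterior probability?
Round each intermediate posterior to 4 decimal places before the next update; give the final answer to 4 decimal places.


Sequential Bayesian updating:

Initial prior: P(H) = 0.4930

Update 1:
  P(E) = 0.8302 × 0.4930 + 0.2124 × 0.5070 = 0.40928860 + 0.10768680 = 0.51697540
  P(H|E) = 0.40928860 / 0.51697540 = 0.7917

Update 2:
  P(E) = 0.8302 × 0.7917 + 0.2124 × 0.2083 = 0.65726934 + 0.04424292 = 0.70151226
  P(H|E) = 0.65726934 / 0.70151226 = 0.9369

Update 3:
  P(E) = 0.8302 × 0.9369 + 0.2124 × 0.0631 = 0.77781438 + 0.01340244 = 0.79121682
  P(H|E) = 0.77781438 / 0.79121682 = 0.9831

Final posterior: 0.9831


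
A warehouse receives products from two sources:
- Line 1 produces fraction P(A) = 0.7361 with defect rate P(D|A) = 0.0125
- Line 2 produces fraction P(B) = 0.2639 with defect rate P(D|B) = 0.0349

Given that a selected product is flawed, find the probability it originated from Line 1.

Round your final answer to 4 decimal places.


Let A = from Line 1, D = flawed

Given:
- P(A) = 0.7361, P(B) = 0.2639
- P(D|A) = 0.0125, P(D|B) = 0.0349

Step 1: Find P(D)
P(D) = P(D|A)P(A) + P(D|B)P(B)
     = 0.0125 × 0.7361 + 0.0349 × 0.2639
     = 0.00920125 + 0.00921011
     = 0.01841136

Step 2: Apply Bayes' theorem
P(A|D) = P(D|A)P(A) / P(D)
       = 0.00920125 / 0.01841136
       = 0.4998


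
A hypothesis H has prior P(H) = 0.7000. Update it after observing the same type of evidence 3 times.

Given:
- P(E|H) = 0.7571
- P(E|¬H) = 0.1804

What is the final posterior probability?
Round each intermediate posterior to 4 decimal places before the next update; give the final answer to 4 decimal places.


Sequential Bayesian updating:

Initial prior: P(H) = 0.7000

Update 1:
  P(E) = 0.7571 × 0.7000 + 0.1804 × 0.3000 = 0.52997000 + 0.05412000 = 0.58409000
  P(H|E) = 0.52997000 / 0.58409000 = 0.9073

Update 2:
  P(E) = 0.7571 × 0.9073 + 0.1804 × 0.0927 = 0.68691683 + 0.01672308 = 0.70363991
  P(H|E) = 0.68691683 / 0.70363991 = 0.9762

Update 3:
  P(E) = 0.7571 × 0.9762 + 0.1804 × 0.0238 = 0.73908102 + 0.00429352 = 0.74337454
  P(H|E) = 0.73908102 / 0.74337454 = 0.9942

Final posterior: 0.9942


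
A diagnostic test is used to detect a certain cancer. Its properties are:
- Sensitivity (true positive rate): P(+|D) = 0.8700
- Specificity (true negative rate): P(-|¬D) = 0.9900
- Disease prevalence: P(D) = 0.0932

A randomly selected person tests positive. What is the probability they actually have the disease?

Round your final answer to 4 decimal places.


Let D = has disease, + = positive test

Given:
- P(D) = 0.0932 (prevalence)
- P(+|D) = 0.8700 (sensitivity)
- P(-|¬D) = 0.9900 (specificity)
- P(+|¬D) = 0.0100 (false positive rate = 1 - specificity)

Step 1: Find P(+)
P(+) = P(+|D)P(D) + P(+|¬D)P(¬D)
     = 0.8700 × 0.0932 + 0.0100 × 0.9068
     = 0.08108400 + 0.00906800
     = 0.09015200

Step 2: Apply Bayes' theorem for P(D|+)
P(D|+) = P(+|D)P(D) / P(+)
       = 0.08108400 / 0.09015200
       = 0.8994


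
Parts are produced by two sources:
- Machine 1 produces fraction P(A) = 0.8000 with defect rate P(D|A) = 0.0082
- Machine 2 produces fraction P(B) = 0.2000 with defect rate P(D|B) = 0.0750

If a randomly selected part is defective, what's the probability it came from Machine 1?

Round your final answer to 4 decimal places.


Let A = from Machine 1, D = defective

Given:
- P(A) = 0.8000, P(B) = 0.2000
- P(D|A) = 0.0082, P(D|B) = 0.0750

Step 1: Find P(D)
P(D) = P(D|A)P(A) + P(D|B)P(B)
     = 0.0082 × 0.8000 + 0.0750 × 0.2000
     = 0.00656000 + 0.01500000
     = 0.02156000

Step 2: Apply Bayes' theorem
P(A|D) = P(D|A)P(A) / P(D)
       = 0.00656000 / 0.02156000
       = 0.3043


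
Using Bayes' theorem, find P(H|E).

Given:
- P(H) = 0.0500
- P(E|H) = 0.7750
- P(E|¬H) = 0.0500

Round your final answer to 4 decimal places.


Bayes' theorem: P(H|E) = P(E|H) × P(H) / P(E)

Step 1: Calculate P(E) using law of total probability
P(E) = P(E|H)P(H) + P(E|¬H)P(¬H)
     = 0.7750 × 0.0500 + 0.0500 × 0.9500
     = 0.03875000 + 0.04750000
     = 0.08625000

Step 2: Apply Bayes' theorem
P(H|E) = P(E|H) × P(H) / P(E)
       = 0.03875000 / 0.08625000
       = 0.4493


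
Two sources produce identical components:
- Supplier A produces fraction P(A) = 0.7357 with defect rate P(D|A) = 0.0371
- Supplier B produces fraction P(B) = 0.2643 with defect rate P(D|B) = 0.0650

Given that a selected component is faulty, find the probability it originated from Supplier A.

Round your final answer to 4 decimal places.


Let A = from Supplier A, D = faulty

Given:
- P(A) = 0.7357, P(B) = 0.2643
- P(D|A) = 0.0371, P(D|B) = 0.0650

Step 1: Find P(D)
P(D) = P(D|A)P(A) + P(D|B)P(B)
     = 0.0371 × 0.7357 + 0.0650 × 0.2643
     = 0.02729447 + 0.01717950
     = 0.04447397

Step 2: Apply Bayes' theorem
P(A|D) = P(D|A)P(A) / P(D)
       = 0.02729447 / 0.04447397
       = 0.6137


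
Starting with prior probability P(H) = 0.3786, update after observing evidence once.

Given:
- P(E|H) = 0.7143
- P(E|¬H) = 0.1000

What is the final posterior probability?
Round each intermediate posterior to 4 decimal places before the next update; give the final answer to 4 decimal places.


Sequential Bayesian updating:

Initial prior: P(H) = 0.3786

Update 1:
  P(E) = 0.7143 × 0.3786 + 0.1000 × 0.6214 = 0.27043398 + 0.06214000 = 0.33257398
  P(H|E) = 0.27043398 / 0.33257398 = 0.8132

Final posterior: 0.8132


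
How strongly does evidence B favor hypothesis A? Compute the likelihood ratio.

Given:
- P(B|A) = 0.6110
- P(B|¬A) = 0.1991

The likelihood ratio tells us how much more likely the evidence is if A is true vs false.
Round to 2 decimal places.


Likelihood Ratio (LR) = P(B|A) / P(B|¬A)

LR = 0.6110 / 0.1991
   = 3.07

The evidence is 3.07 times more likely if A is true than if A is false.
Since LR > 1, the evidence supports A over ¬A.


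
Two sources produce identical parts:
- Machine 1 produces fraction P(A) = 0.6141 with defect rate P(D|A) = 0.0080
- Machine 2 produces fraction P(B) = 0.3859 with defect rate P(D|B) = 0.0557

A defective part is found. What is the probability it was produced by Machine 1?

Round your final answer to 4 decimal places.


Let A = from Machine 1, D = defective

Given:
- P(A) = 0.6141, P(B) = 0.3859
- P(D|A) = 0.0080, P(D|B) = 0.0557

Step 1: Find P(D)
P(D) = P(D|A)P(A) + P(D|B)P(B)
     = 0.0080 × 0.6141 + 0.0557 × 0.3859
     = 0.00491280 + 0.02149463
     = 0.02640743

Step 2: Apply Bayes' theorem
P(A|D) = P(D|A)P(A) / P(D)
       = 0.00491280 / 0.02640743
       = 0.1860


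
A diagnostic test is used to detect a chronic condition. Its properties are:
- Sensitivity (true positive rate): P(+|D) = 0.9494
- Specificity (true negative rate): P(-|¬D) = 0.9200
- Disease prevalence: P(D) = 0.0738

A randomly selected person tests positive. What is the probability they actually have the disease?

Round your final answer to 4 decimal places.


Let D = has disease, + = positive test

Given:
- P(D) = 0.0738 (prevalence)
- P(+|D) = 0.9494 (sensitivity)
- P(-|¬D) = 0.9200 (specificity)
- P(+|¬D) = 0.0800 (false positive rate = 1 - specificity)

Step 1: Find P(+)
P(+) = P(+|D)P(D) + P(+|¬D)P(¬D)
     = 0.9494 × 0.0738 + 0.0800 × 0.9262
     = 0.07006572 + 0.07409600
     = 0.14416172

Step 2: Apply Bayes' theorem for P(D|+)
P(D|+) = P(+|D)P(D) / P(+)
       = 0.07006572 / 0.14416172
       = 0.4860


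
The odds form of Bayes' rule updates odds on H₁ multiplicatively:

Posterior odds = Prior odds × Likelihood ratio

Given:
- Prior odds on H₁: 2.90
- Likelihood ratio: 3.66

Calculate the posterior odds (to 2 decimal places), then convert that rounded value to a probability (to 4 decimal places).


Step 1: Calculate posterior odds
Posterior odds = Prior odds × LR
               = 2.90 × 3.66
               = 10.61

Step 2: Convert to probability
P(H₁|E) = Posterior odds / (1 + Posterior odds)
       = 10.61 / (1 + 10.61)
       = 10.61 / 11.61
       = 0.9139

The evidence increased P(H₁) from 0.7436 to 0.9139.


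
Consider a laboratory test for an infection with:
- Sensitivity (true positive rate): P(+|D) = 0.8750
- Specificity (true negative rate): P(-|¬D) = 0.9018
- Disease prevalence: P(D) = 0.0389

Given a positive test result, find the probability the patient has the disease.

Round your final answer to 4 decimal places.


Let D = has disease, + = positive test

Given:
- P(D) = 0.0389 (prevalence)
- P(+|D) = 0.8750 (sensitivity)
- P(-|¬D) = 0.9018 (specificity)
- P(+|¬D) = 0.0982 (false positive rate = 1 - specificity)

Step 1: Find P(+)
P(+) = P(+|D)P(D) + P(+|¬D)P(¬D)
     = 0.8750 × 0.0389 + 0.0982 × 0.9611
     = 0.03403750 + 0.09438002
     = 0.12841752

Step 2: Apply Bayes' theorem for P(D|+)
P(D|+) = P(+|D)P(D) / P(+)
       = 0.03403750 / 0.12841752
       = 0.2651


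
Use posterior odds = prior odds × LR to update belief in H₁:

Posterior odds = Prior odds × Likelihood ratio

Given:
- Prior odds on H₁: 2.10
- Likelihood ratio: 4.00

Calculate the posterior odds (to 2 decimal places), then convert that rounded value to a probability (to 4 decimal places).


Step 1: Calculate posterior odds
Posterior odds = Prior odds × LR
               = 2.10 × 4.00
               = 8.40

Step 2: Convert to probability
P(H₁|E) = Posterior odds / (1 + Posterior odds)
       = 8.40 / (1 + 8.40)
       = 8.40 / 9.40
       = 0.8936

The evidence increased P(H₁) from 0.6774 to 0.8936.


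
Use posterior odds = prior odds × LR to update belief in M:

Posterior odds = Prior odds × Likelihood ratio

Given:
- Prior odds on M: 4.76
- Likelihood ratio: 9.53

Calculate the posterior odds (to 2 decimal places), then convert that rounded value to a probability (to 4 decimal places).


Step 1: Calculate posterior odds
Posterior odds = Prior odds × LR
               = 4.76 × 9.53
               = 45.36

Step 2: Convert to probability
P(M|E) = Posterior odds / (1 + Posterior odds)
       = 45.36 / (1 + 45.36)
       = 45.36 / 46.36
       = 0.9784

The evidence increased P(M) from 0.8264 to 0.9784.


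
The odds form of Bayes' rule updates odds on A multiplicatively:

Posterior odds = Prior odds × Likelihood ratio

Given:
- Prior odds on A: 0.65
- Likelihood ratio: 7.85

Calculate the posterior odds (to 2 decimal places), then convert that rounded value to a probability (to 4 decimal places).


Step 1: Calculate posterior odds
Posterior odds = Prior odds × LR
               = 0.65 × 7.85
               = 5.10

Step 2: Convert to probability
P(A|E) = Posterior odds / (1 + Posterior odds)
       = 5.10 / (1 + 5.10)
       = 5.10 / 6.10
       = 0.8361

The evidence increased P(A) from 0.3939 to 0.8361.


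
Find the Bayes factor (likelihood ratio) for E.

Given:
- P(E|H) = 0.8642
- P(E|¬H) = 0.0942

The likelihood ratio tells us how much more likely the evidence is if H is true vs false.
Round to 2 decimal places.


Likelihood Ratio (LR) = P(E|H) / P(E|¬H)

LR = 0.8642 / 0.0942
   = 9.17

The evidence is 9.17 times more likely if H is true than if H is false.
LR > 1, so observing E raises the odds in favor of H.


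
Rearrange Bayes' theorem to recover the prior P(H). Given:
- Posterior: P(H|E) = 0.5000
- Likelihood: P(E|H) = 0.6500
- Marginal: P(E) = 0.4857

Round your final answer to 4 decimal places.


From Bayes' theorem: P(H|E) = P(E|H) × P(H) / P(E)

Rearranging for P(H):
P(H) = P(H|E) × P(E) / P(E|H)
     = 0.5000 × 0.4857 / 0.6500
     = 0.24285000 / 0.6500
     = 0.3736


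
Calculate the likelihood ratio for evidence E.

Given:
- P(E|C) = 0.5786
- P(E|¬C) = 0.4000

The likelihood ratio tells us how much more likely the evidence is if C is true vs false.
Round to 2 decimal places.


Likelihood Ratio (LR) = P(E|C) / P(E|¬C)

LR = 0.5786 / 0.4000
   = 1.45

The evidence is 1.45 times more likely if C is true than if C is false.
LR > 1, so observing E raises the odds in favor of C.


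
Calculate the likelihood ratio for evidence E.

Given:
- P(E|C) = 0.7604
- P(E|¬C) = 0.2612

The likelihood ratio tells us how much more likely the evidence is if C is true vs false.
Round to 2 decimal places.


Likelihood Ratio (LR) = P(E|C) / P(E|¬C)

LR = 0.7604 / 0.2612
   = 2.91

The evidence is 2.91 times more likely if C is true than if C is false.
Since LR > 1, the evidence supports C over ¬C.


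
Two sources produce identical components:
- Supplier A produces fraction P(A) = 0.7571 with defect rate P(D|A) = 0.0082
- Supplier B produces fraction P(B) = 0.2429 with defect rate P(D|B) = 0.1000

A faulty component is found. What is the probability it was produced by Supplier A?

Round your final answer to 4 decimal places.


Let A = from Supplier A, D = faulty

Given:
- P(A) = 0.7571, P(B) = 0.2429
- P(D|A) = 0.0082, P(D|B) = 0.1000

Step 1: Find P(D)
P(D) = P(D|A)P(A) + P(D|B)P(B)
     = 0.0082 × 0.7571 + 0.1000 × 0.2429
     = 0.00620822 + 0.02429000
     = 0.03049822

Step 2: Apply Bayes' theorem
P(A|D) = P(D|A)P(A) / P(D)
       = 0.00620822 / 0.03049822
       = 0.2036


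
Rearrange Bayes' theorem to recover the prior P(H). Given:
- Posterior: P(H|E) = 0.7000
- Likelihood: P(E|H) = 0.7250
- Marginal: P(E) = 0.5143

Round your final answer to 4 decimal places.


From Bayes' theorem: P(H|E) = P(E|H) × P(H) / P(E)

Rearranging for P(H):
P(H) = P(H|E) × P(E) / P(E|H)
     = 0.7000 × 0.5143 / 0.7250
     = 0.36001000 / 0.7250
     = 0.4966


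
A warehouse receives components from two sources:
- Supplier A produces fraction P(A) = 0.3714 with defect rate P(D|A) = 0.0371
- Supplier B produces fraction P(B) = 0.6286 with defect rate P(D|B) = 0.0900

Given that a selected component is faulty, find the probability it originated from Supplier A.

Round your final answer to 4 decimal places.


Let A = from Supplier A, D = faulty

Given:
- P(A) = 0.3714, P(B) = 0.6286
- P(D|A) = 0.0371, P(D|B) = 0.0900

Step 1: Find P(D)
P(D) = P(D|A)P(A) + P(D|B)P(B)
     = 0.0371 × 0.3714 + 0.0900 × 0.6286
     = 0.01377894 + 0.05657400
     = 0.07035294

Step 2: Apply Bayes' theorem
P(A|D) = P(D|A)P(A) / P(D)
       = 0.01377894 / 0.07035294
       = 0.1959


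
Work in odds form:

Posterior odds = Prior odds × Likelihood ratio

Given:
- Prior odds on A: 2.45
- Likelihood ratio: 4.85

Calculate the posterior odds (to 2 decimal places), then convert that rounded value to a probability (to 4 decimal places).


Step 1: Calculate posterior odds
Posterior odds = Prior odds × LR
               = 2.45 × 4.85
               = 11.88

Step 2: Convert to probability
P(A|E) = Posterior odds / (1 + Posterior odds)
       = 11.88 / (1 + 11.88)
       = 11.88 / 12.88
       = 0.9224

The evidence increased P(A) from 0.7101 to 0.9224.


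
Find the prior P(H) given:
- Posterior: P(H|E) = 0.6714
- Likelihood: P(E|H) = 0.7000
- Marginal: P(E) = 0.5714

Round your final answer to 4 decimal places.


From Bayes' theorem: P(H|E) = P(E|H) × P(H) / P(E)

Rearranging for P(H):
P(H) = P(H|E) × P(E) / P(E|H)
     = 0.6714 × 0.5714 / 0.7000
     = 0.38363796 / 0.7000
     = 0.5481


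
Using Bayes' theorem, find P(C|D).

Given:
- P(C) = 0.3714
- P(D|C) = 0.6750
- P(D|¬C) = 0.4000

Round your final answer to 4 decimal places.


Bayes' theorem: P(C|D) = P(D|C) × P(C) / P(D)

Step 1: Calculate P(D) using law of total probability
P(D) = P(D|C)P(C) + P(D|¬C)P(¬C)
     = 0.6750 × 0.3714 + 0.4000 × 0.6286
     = 0.25069500 + 0.25144000
     = 0.50213500

Step 2: Apply Bayes' theorem
P(C|D) = P(D|C) × P(C) / P(D)
       = 0.25069500 / 0.50213500
       = 0.4993


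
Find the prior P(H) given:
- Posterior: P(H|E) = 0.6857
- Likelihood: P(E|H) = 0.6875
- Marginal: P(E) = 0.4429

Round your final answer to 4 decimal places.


From Bayes' theorem: P(H|E) = P(E|H) × P(H) / P(E)

Rearranging for P(H):
P(H) = P(H|E) × P(E) / P(E|H)
     = 0.6857 × 0.4429 / 0.6875
     = 0.30369653 / 0.6875
     = 0.4417


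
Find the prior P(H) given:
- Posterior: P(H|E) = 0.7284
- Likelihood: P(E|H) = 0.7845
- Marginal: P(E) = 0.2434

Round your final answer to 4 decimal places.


From Bayes' theorem: P(H|E) = P(E|H) × P(H) / P(E)

Rearranging for P(H):
P(H) = P(H|E) × P(E) / P(E|H)
     = 0.7284 × 0.2434 / 0.7845
     = 0.17729256 / 0.7845
     = 0.2260


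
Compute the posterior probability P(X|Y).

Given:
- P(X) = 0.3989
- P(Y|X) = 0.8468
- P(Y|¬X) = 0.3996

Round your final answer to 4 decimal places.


Bayes' theorem: P(X|Y) = P(Y|X) × P(X) / P(Y)

Step 1: Calculate P(Y) using law of total probability
P(Y) = P(Y|X)P(X) + P(Y|¬X)P(¬X)
     = 0.8468 × 0.3989 + 0.3996 × 0.6011
     = 0.33778852 + 0.24019956
     = 0.57798808

Step 2: Apply Bayes' theorem
P(X|Y) = P(Y|X) × P(X) / P(Y)
       = 0.33778852 / 0.57798808
       = 0.5844


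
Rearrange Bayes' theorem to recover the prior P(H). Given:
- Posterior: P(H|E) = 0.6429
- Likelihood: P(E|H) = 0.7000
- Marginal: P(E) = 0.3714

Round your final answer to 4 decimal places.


From Bayes' theorem: P(H|E) = P(E|H) × P(H) / P(E)

Rearranging for P(H):
P(H) = P(H|E) × P(E) / P(E|H)
     = 0.6429 × 0.3714 / 0.7000
     = 0.23877306 / 0.7000
     = 0.3411


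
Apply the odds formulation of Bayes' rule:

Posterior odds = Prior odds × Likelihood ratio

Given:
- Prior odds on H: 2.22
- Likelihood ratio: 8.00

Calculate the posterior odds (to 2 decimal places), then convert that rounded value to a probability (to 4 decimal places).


Step 1: Calculate posterior odds
Posterior odds = Prior odds × LR
               = 2.22 × 8.00
               = 17.76

Step 2: Convert to probability
P(H|E) = Posterior odds / (1 + Posterior odds)
       = 17.76 / (1 + 17.76)
       = 17.76 / 18.76
       = 0.9467

The evidence increased P(H) from 0.6894 to 0.9467.


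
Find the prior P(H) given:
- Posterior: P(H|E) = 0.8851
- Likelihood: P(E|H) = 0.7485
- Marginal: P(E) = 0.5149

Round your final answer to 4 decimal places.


From Bayes' theorem: P(H|E) = P(E|H) × P(H) / P(E)

Rearranging for P(H):
P(H) = P(H|E) × P(E) / P(E|H)
     = 0.8851 × 0.5149 / 0.7485
     = 0.45573799 / 0.7485
     = 0.6089


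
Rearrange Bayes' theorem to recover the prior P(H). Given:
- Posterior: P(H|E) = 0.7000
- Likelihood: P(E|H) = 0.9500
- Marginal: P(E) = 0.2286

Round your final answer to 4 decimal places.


From Bayes' theorem: P(H|E) = P(E|H) × P(H) / P(E)

Rearranging for P(H):
P(H) = P(H|E) × P(E) / P(E|H)
     = 0.7000 × 0.2286 / 0.9500
     = 0.16002000 / 0.9500
     = 0.1684


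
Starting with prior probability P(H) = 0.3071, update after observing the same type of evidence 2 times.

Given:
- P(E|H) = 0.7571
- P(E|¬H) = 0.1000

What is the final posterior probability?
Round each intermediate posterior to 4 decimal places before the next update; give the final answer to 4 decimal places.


Sequential Bayesian updating:

Initial prior: P(H) = 0.3071

Update 1:
  P(E) = 0.7571 × 0.3071 + 0.1000 × 0.6929 = 0.23250541 + 0.06929000 = 0.30179541
  P(H|E) = 0.23250541 / 0.30179541 = 0.7704

Update 2:
  P(E) = 0.7571 × 0.7704 + 0.1000 × 0.2296 = 0.58326984 + 0.02296000 = 0.60622984
  P(H|E) = 0.58326984 / 0.60622984 = 0.9621

Final posterior: 0.9621


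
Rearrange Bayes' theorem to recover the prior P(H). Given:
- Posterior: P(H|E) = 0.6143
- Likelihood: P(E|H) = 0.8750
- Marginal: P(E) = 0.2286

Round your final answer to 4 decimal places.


From Bayes' theorem: P(H|E) = P(E|H) × P(H) / P(E)

Rearranging for P(H):
P(H) = P(H|E) × P(E) / P(E|H)
     = 0.6143 × 0.2286 / 0.8750
     = 0.14042898 / 0.8750
     = 0.1605


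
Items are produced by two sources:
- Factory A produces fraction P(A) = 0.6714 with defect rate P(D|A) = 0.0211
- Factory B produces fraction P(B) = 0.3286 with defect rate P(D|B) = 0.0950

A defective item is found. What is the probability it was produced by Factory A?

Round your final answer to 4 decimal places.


Let A = from Factory A, D = defective

Given:
- P(A) = 0.6714, P(B) = 0.3286
- P(D|A) = 0.0211, P(D|B) = 0.0950

Step 1: Find P(D)
P(D) = P(D|A)P(A) + P(D|B)P(B)
     = 0.0211 × 0.6714 + 0.0950 × 0.3286
     = 0.01416654 + 0.03121700
     = 0.04538354

Step 2: Apply Bayes' theorem
P(A|D) = P(D|A)P(A) / P(D)
       = 0.01416654 / 0.04538354
       = 0.3122


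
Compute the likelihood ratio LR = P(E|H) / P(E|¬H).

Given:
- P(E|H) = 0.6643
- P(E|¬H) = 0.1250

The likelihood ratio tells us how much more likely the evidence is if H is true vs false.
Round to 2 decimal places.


Likelihood Ratio (LR) = P(E|H) / P(E|¬H)

LR = 0.6643 / 0.1250
   = 5.31

The evidence is 5.31 times more likely if H is true than if H is false.
LR > 1, so observing E raises the odds in favor of H.


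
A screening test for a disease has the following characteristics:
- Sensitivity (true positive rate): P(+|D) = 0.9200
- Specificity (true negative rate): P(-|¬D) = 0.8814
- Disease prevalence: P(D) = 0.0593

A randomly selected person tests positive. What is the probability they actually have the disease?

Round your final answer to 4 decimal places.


Let D = has disease, + = positive test

Given:
- P(D) = 0.0593 (prevalence)
- P(+|D) = 0.9200 (sensitivity)
- P(-|¬D) = 0.8814 (specificity)
- P(+|¬D) = 0.1186 (false positive rate = 1 - specificity)

Step 1: Find P(+)
P(+) = P(+|D)P(D) + P(+|¬D)P(¬D)
     = 0.9200 × 0.0593 + 0.1186 × 0.9407
     = 0.05455600 + 0.11156702
     = 0.16612302

Step 2: Apply Bayes' theorem for P(D|+)
P(D|+) = P(+|D)P(D) / P(+)
       = 0.05455600 / 0.16612302
       = 0.3284


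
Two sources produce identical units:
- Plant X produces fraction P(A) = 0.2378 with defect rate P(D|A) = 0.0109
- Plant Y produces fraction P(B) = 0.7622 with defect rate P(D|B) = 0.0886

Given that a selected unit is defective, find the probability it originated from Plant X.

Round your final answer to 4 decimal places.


Let A = from Plant X, D = defective

Given:
- P(A) = 0.2378, P(B) = 0.7622
- P(D|A) = 0.0109, P(D|B) = 0.0886

Step 1: Find P(D)
P(D) = P(D|A)P(A) + P(D|B)P(B)
     = 0.0109 × 0.2378 + 0.0886 × 0.7622
     = 0.00259202 + 0.06753092
     = 0.07012294

Step 2: Apply Bayes' theorem
P(A|D) = P(D|A)P(A) / P(D)
       = 0.00259202 / 0.07012294
       = 0.0370


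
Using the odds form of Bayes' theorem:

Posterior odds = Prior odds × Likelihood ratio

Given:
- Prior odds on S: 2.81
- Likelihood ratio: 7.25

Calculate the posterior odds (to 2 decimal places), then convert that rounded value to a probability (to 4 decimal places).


Step 1: Calculate posterior odds
Posterior odds = Prior odds × LR
               = 2.81 × 7.25
               = 20.37

Step 2: Convert to probability
P(S|E) = Posterior odds / (1 + Posterior odds)
       = 20.37 / (1 + 20.37)
       = 20.37 / 21.37
       = 0.9532

The evidence increased P(S) from 0.7375 to 0.9532.


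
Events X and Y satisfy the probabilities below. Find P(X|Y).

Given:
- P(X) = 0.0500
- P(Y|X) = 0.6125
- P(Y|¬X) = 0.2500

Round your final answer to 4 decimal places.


Bayes' theorem: P(X|Y) = P(Y|X) × P(X) / P(Y)

Step 1: Calculate P(Y) using law of total probability
P(Y) = P(Y|X)P(X) + P(Y|¬X)P(¬X)
     = 0.6125 × 0.0500 + 0.2500 × 0.9500
     = 0.03062500 + 0.23750000
     = 0.26812500

Step 2: Apply Bayes' theorem
P(X|Y) = P(Y|X) × P(X) / P(Y)
       = 0.03062500 / 0.26812500
       = 0.1142


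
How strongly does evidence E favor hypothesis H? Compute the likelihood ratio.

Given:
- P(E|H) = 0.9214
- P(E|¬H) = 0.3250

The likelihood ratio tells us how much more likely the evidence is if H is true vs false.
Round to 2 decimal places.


Likelihood Ratio (LR) = P(E|H) / P(E|¬H)

LR = 0.9214 / 0.3250
   = 2.84

The evidence is 2.84 times more likely if H is true than if H is false.
Because LR exceeds 1, E is evidence for H.


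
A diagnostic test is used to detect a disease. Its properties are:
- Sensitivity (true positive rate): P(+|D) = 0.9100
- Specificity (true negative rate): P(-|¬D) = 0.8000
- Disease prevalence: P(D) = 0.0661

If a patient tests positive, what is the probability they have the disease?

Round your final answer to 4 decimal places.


Let D = has disease, + = positive test

Given:
- P(D) = 0.0661 (prevalence)
- P(+|D) = 0.9100 (sensitivity)
- P(-|¬D) = 0.8000 (specificity)
- P(+|¬D) = 0.2000 (false positive rate = 1 - specificity)

Step 1: Find P(+)
P(+) = P(+|D)P(D) + P(+|¬D)P(¬D)
     = 0.9100 × 0.0661 + 0.2000 × 0.9339
     = 0.06015100 + 0.18678000
     = 0.24693100

Step 2: Apply Bayes' theorem for P(D|+)
P(D|+) = P(+|D)P(D) / P(+)
       = 0.06015100 / 0.24693100
       = 0.2436


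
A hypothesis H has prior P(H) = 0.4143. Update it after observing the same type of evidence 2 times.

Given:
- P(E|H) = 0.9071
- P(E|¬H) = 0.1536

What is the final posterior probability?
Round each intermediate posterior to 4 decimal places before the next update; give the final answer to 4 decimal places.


Sequential Bayesian updating:

Initial prior: P(H) = 0.4143

Update 1:
  P(E) = 0.9071 × 0.4143 + 0.1536 × 0.5857 = 0.37581153 + 0.08996352 = 0.46577505
  P(H|E) = 0.37581153 / 0.46577505 = 0.8069

Update 2:
  P(E) = 0.9071 × 0.8069 + 0.1536 × 0.1931 = 0.73193899 + 0.02966016 = 0.76159915
  P(H|E) = 0.73193899 / 0.76159915 = 0.9611

Final posterior: 0.9611


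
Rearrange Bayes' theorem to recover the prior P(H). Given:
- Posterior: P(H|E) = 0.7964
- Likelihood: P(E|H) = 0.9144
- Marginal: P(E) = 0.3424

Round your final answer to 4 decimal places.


From Bayes' theorem: P(H|E) = P(E|H) × P(H) / P(E)

Rearranging for P(H):
P(H) = P(H|E) × P(E) / P(E|H)
     = 0.7964 × 0.3424 / 0.9144
     = 0.27268736 / 0.9144
     = 0.2982


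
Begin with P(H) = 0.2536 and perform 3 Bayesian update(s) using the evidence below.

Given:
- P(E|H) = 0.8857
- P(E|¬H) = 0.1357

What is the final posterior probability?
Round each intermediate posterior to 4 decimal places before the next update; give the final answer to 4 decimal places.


Sequential Bayesian updating:

Initial prior: P(H) = 0.2536

Update 1:
  P(E) = 0.8857 × 0.2536 + 0.1357 × 0.7464 = 0.22461352 + 0.10128648 = 0.32590000
  P(H|E) = 0.22461352 / 0.32590000 = 0.6892

Update 2:
  P(E) = 0.8857 × 0.6892 + 0.1357 × 0.3108 = 0.61042444 + 0.04217556 = 0.65260000
  P(H|E) = 0.61042444 / 0.65260000 = 0.9354

Update 3:
  P(E) = 0.8857 × 0.9354 + 0.1357 × 0.0646 = 0.82848378 + 0.00876622 = 0.83725000
  P(H|E) = 0.82848378 / 0.83725000 = 0.9895

Final posterior: 0.9895


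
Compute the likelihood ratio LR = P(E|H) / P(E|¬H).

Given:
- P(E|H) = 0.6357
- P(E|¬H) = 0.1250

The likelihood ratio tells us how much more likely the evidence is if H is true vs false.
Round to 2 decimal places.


Likelihood Ratio (LR) = P(E|H) / P(E|¬H)

LR = 0.6357 / 0.1250
   = 5.09

The evidence is 5.09 times more likely if H is true than if H is false.
Since LR > 1, the evidence supports H over ¬H.


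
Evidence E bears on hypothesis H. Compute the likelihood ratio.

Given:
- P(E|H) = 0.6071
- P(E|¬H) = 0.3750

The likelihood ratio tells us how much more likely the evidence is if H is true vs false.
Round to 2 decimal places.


Likelihood Ratio (LR) = P(E|H) / P(E|¬H)

LR = 0.6071 / 0.3750
   = 1.62

The evidence is 1.62 times more likely if H is true than if H is false.
Since LR > 1, the evidence supports H over ¬H.


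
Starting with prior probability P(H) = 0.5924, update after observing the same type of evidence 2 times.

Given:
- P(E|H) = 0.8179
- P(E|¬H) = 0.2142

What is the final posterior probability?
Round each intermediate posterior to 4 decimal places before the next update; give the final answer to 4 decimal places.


Sequential Bayesian updating:

Initial prior: P(H) = 0.5924

Update 1:
  P(E) = 0.8179 × 0.5924 + 0.2142 × 0.4076 = 0.48452396 + 0.08730792 = 0.57183188
  P(H|E) = 0.48452396 / 0.57183188 = 0.8473

Update 2:
  P(E) = 0.8179 × 0.8473 + 0.2142 × 0.1527 = 0.69300667 + 0.03270834 = 0.72571501
  P(H|E) = 0.69300667 / 0.72571501 = 0.9549

Final posterior: 0.9549


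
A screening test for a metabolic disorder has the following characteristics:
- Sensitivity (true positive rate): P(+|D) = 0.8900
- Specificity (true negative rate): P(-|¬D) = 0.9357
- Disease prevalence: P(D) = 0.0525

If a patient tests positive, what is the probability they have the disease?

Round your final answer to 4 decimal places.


Let D = has disease, + = positive test

Given:
- P(D) = 0.0525 (prevalence)
- P(+|D) = 0.8900 (sensitivity)
- P(-|¬D) = 0.9357 (specificity)
- P(+|¬D) = 0.0643 (false positive rate = 1 - specificity)

Step 1: Find P(+)
P(+) = P(+|D)P(D) + P(+|¬D)P(¬D)
     = 0.8900 × 0.0525 + 0.0643 × 0.9475
     = 0.04672500 + 0.06092425
     = 0.10764925

Step 2: Apply Bayes' theorem for P(D|+)
P(D|+) = P(+|D)P(D) / P(+)
       = 0.04672500 / 0.10764925
       = 0.4340


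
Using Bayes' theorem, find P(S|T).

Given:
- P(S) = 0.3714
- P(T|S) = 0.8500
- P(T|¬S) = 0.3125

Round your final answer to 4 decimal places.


Bayes' theorem: P(S|T) = P(T|S) × P(S) / P(T)

Step 1: Calculate P(T) using law of total probability
P(T) = P(T|S)P(S) + P(T|¬S)P(¬S)
     = 0.8500 × 0.3714 + 0.3125 × 0.6286
     = 0.31569000 + 0.19643750
     = 0.51212750

Step 2: Apply Bayes' theorem
P(S|T) = P(T|S) × P(S) / P(T)
       = 0.31569000 / 0.51212750
       = 0.6164


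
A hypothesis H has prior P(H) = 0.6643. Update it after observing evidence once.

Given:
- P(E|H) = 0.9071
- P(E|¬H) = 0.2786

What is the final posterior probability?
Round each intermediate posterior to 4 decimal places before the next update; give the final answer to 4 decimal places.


Sequential Bayesian updating:

Initial prior: P(H) = 0.6643

Update 1:
  P(E) = 0.9071 × 0.6643 + 0.2786 × 0.3357 = 0.60258653 + 0.09352602 = 0.69611255
  P(H|E) = 0.60258653 / 0.69611255 = 0.8656

Final posterior: 0.8656


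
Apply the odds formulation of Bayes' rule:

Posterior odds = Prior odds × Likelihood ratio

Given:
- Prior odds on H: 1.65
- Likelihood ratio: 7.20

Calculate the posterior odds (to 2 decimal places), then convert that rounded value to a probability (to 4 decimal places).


Step 1: Calculate posterior odds
Posterior odds = Prior odds × LR
               = 1.65 × 7.20
               = 11.88

Step 2: Convert to probability
P(H|E) = Posterior odds / (1 + Posterior odds)
       = 11.88 / (1 + 11.88)
       = 11.88 / 12.88
       = 0.9224

The evidence increased P(H) from 0.6226 to 0.9224.


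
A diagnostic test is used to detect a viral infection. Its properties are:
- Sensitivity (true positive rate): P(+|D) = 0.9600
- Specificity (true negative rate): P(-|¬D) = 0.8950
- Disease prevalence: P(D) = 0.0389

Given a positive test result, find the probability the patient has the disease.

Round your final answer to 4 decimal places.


Let D = has disease, + = positive test

Given:
- P(D) = 0.0389 (prevalence)
- P(+|D) = 0.9600 (sensitivity)
- P(-|¬D) = 0.8950 (specificity)
- P(+|¬D) = 0.1050 (false positive rate = 1 - specificity)

Step 1: Find P(+)
P(+) = P(+|D)P(D) + P(+|¬D)P(¬D)
     = 0.9600 × 0.0389 + 0.1050 × 0.9611
     = 0.03734400 + 0.10091550
     = 0.13825950

Step 2: Apply Bayes' theorem for P(D|+)
P(D|+) = P(+|D)P(D) / P(+)
       = 0.03734400 / 0.13825950
       = 0.2701


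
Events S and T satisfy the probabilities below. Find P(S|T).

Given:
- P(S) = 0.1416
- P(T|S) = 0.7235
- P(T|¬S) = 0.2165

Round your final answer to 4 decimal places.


Bayes' theorem: P(S|T) = P(T|S) × P(S) / P(T)

Step 1: Calculate P(T) using law of total probability
P(T) = P(T|S)P(S) + P(T|¬S)P(¬S)
     = 0.7235 × 0.1416 + 0.2165 × 0.8584
     = 0.10244760 + 0.18584360
     = 0.28829120

Step 2: Apply Bayes' theorem
P(S|T) = P(T|S) × P(S) / P(T)
       = 0.10244760 / 0.28829120
       = 0.3554


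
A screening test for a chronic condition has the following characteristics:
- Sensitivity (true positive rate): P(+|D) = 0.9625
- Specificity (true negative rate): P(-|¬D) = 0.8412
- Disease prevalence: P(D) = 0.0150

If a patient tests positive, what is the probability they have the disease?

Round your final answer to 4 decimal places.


Let D = has disease, + = positive test

Given:
- P(D) = 0.0150 (prevalence)
- P(+|D) = 0.9625 (sensitivity)
- P(-|¬D) = 0.8412 (specificity)
- P(+|¬D) = 0.1588 (false positive rate = 1 - specificity)

Step 1: Find P(+)
P(+) = P(+|D)P(D) + P(+|¬D)P(¬D)
     = 0.9625 × 0.0150 + 0.1588 × 0.9850
     = 0.01443750 + 0.15641800
     = 0.17085550

Step 2: Apply Bayes' theorem for P(D|+)
P(D|+) = P(+|D)P(D) / P(+)
       = 0.01443750 / 0.17085550
       = 0.0845


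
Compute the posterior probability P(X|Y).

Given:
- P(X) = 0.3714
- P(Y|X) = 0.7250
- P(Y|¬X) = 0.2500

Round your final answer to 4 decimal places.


Bayes' theorem: P(X|Y) = P(Y|X) × P(X) / P(Y)

Step 1: Calculate P(Y) using law of total probability
P(Y) = P(Y|X)P(X) + P(Y|¬X)P(¬X)
     = 0.7250 × 0.3714 + 0.2500 × 0.6286
     = 0.26926500 + 0.15715000
     = 0.42641500

Step 2: Apply Bayes' theorem
P(X|Y) = P(Y|X) × P(X) / P(Y)
       = 0.26926500 / 0.42641500
       = 0.6315
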